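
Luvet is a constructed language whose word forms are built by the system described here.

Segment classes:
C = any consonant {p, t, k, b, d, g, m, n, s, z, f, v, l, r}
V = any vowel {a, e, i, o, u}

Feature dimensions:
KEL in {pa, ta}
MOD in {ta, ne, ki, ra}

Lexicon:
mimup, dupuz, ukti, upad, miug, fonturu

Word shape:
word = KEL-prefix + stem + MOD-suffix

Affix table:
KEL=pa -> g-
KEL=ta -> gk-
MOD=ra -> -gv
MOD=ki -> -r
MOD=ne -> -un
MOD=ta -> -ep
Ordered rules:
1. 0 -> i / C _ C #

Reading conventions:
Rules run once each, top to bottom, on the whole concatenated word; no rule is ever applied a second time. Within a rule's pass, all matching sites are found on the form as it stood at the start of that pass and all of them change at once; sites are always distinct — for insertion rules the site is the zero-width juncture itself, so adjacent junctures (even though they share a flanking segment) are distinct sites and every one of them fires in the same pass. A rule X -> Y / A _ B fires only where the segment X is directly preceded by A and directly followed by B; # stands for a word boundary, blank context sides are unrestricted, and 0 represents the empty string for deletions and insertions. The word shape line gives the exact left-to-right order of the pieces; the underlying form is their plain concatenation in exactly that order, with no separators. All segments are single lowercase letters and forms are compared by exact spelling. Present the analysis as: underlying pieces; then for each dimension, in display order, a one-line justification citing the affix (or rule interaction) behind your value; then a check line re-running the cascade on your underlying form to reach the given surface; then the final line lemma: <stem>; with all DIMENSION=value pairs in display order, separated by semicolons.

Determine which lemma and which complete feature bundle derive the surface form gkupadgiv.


underlying: gk-upad-gv
KEL=ta - signalled by the affix gk-
MOD=ra - signalled by the affix -gv
check: gkupadgv -> gkupadgiv
lemma: upad; KEL=ta; MOD=ra


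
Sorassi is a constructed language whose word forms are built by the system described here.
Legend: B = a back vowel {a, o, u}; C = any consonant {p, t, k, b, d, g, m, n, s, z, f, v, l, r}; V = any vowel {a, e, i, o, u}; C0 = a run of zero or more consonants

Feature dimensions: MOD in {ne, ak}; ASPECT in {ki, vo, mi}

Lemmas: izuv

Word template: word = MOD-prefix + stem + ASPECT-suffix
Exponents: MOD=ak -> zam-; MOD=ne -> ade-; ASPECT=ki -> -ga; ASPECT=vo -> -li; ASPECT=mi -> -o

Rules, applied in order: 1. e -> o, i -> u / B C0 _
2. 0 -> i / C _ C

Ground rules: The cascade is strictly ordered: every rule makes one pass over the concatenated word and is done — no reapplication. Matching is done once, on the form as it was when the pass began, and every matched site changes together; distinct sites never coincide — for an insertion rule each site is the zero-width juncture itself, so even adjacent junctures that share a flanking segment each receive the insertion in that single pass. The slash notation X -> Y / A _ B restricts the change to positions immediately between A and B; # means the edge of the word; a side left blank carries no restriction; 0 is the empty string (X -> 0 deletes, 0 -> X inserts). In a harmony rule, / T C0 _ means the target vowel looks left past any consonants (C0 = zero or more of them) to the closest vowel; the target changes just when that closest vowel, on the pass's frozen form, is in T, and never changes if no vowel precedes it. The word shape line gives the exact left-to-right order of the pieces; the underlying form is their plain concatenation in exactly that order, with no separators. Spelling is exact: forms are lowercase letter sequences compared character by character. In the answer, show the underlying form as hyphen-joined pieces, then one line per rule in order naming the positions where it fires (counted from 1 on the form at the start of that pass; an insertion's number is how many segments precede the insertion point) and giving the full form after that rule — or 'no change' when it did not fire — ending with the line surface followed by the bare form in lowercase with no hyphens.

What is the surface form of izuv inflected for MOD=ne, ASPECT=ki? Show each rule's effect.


underlying: ade-izuv-ga
1. e -> o, i -> u / B C0 _: fires at position(s) 3: adoizuvga
2. 0 -> i / C _ C: inserts after position(s) 7: adoizuviga
surface: adoizuviga


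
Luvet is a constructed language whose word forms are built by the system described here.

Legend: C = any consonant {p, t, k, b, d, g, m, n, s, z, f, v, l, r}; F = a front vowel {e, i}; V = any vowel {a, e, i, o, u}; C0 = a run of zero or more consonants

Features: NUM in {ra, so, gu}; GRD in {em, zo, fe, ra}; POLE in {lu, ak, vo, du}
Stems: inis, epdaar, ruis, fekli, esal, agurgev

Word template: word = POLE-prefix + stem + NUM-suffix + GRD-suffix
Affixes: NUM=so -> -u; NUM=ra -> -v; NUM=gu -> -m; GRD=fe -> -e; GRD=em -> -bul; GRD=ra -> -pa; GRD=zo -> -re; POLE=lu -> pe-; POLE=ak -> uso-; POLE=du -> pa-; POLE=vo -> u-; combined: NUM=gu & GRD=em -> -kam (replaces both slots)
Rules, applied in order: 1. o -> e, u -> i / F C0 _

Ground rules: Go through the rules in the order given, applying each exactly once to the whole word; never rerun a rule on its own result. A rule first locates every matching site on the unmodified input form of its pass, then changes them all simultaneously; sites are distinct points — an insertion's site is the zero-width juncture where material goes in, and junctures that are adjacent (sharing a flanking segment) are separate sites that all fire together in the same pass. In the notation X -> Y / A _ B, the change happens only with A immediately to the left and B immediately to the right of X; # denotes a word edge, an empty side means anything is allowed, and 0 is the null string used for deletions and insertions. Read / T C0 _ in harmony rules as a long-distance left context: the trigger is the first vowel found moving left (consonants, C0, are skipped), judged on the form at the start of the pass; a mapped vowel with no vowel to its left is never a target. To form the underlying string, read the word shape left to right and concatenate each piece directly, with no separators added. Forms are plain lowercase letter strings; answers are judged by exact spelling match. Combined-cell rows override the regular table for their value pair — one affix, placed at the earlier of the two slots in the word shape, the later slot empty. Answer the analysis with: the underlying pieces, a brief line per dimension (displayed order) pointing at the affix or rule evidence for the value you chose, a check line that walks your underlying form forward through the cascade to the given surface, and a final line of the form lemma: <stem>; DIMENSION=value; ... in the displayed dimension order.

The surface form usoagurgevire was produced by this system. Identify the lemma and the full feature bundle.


underlying: uso-agurgev-u-re
NUM=so - signalled by the affix -u
GRD=zo - signalled by the affix -re
POLE=ak - signalled by the affix uso-
check: usoagurgevure -> usoagurgevire
lemma: agurgev; NUM=so; GRD=zo; POLE=ak


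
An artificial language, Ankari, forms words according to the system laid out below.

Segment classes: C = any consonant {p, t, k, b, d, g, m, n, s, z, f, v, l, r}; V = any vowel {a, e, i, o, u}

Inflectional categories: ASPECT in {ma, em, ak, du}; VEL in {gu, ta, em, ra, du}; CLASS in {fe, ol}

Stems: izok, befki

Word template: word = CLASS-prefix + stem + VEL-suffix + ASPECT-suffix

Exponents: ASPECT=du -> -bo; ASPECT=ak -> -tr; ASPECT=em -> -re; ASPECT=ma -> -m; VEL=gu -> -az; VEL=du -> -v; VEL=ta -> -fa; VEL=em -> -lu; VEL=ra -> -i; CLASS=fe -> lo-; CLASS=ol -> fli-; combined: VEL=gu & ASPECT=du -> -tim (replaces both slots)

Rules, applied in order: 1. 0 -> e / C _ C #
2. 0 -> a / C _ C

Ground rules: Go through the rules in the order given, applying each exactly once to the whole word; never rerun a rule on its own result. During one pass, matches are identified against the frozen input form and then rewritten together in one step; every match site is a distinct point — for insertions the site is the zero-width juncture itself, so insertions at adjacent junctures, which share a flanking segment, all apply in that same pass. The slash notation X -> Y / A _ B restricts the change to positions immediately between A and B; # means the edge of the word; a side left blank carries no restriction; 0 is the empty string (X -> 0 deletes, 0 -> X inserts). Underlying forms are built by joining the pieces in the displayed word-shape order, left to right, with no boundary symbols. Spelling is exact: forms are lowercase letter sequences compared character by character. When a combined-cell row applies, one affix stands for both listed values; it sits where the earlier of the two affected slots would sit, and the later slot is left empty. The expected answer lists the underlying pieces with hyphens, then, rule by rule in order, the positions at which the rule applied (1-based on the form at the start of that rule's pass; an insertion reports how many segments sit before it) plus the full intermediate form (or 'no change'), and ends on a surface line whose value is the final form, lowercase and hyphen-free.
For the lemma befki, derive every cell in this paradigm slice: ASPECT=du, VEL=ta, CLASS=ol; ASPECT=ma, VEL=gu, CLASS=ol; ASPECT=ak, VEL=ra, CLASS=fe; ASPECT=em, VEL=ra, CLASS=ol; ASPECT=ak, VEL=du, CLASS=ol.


cell ASPECT=du, VEL=ta, CLASS=ol:
underlying: fli-befki-fa-bo
1. 0 -> e / C _ C #: no change
2. 0 -> a / C _ C: inserts after position(s) 1, 6: falibefakifabo
surface: falibefakifabo

cell ASPECT=ma, VEL=gu, CLASS=ol:
underlying: fli-befki-az-m
1. 0 -> e / C _ C #: inserts after position(s) 10: flibefkiazem
2. 0 -> a / C _ C: inserts after position(s) 1, 6: falibefakiazem
surface: falibefakiazem

cell ASPECT=ak, VEL=ra, CLASS=fe:
underlying: lo-befki-i-tr
1. 0 -> e / C _ C #: inserts after position(s) 9: lobefkiiter
2. 0 -> a / C _ C: inserts after position(s) 5: lobefakiiter
surface: lobefakiiter

cell ASPECT=em, VEL=ra, CLASS=ol:
underlying: fli-befki-i-re
1. 0 -> e / C _ C #: no change
2. 0 -> a / C _ C: inserts after position(s) 1, 6: falibefakiire
surface: falibefakiire

cell ASPECT=ak, VEL=du, CLASS=ol:
underlying: fli-befki-v-tr
1. 0 -> e / C _ C #: inserts after position(s) 10: flibefkivter
2. 0 -> a / C _ C: inserts after position(s) 1, 6, 9: falibefakivater
surface: falibefakivater


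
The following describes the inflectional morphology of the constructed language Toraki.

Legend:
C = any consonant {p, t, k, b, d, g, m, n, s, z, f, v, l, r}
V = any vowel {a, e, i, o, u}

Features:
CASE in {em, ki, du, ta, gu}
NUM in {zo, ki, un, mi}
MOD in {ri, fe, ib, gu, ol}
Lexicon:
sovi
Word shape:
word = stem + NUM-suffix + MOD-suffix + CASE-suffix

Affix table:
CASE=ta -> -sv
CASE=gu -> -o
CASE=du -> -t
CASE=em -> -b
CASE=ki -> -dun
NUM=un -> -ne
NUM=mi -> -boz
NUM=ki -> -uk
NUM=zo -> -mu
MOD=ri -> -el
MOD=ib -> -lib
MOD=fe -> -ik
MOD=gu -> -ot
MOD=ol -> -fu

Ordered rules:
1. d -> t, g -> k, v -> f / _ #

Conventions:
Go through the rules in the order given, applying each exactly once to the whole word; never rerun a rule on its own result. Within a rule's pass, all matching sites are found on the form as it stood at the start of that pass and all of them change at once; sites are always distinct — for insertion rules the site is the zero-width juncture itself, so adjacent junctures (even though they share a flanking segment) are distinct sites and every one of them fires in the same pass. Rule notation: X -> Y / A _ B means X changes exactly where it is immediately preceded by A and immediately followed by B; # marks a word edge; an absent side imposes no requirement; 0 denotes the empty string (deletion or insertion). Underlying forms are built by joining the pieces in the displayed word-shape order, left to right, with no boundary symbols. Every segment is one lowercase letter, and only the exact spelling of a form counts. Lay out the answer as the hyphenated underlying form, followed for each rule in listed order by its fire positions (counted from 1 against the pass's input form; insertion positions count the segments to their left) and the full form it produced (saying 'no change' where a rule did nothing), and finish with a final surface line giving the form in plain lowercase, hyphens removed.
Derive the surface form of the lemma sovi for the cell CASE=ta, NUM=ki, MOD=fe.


underlying: sovi-uk-ik-sv
1. d -> t, g -> k, v -> f / _ #: fires at position(s) 10: soviukiksf
surface: soviukiksf


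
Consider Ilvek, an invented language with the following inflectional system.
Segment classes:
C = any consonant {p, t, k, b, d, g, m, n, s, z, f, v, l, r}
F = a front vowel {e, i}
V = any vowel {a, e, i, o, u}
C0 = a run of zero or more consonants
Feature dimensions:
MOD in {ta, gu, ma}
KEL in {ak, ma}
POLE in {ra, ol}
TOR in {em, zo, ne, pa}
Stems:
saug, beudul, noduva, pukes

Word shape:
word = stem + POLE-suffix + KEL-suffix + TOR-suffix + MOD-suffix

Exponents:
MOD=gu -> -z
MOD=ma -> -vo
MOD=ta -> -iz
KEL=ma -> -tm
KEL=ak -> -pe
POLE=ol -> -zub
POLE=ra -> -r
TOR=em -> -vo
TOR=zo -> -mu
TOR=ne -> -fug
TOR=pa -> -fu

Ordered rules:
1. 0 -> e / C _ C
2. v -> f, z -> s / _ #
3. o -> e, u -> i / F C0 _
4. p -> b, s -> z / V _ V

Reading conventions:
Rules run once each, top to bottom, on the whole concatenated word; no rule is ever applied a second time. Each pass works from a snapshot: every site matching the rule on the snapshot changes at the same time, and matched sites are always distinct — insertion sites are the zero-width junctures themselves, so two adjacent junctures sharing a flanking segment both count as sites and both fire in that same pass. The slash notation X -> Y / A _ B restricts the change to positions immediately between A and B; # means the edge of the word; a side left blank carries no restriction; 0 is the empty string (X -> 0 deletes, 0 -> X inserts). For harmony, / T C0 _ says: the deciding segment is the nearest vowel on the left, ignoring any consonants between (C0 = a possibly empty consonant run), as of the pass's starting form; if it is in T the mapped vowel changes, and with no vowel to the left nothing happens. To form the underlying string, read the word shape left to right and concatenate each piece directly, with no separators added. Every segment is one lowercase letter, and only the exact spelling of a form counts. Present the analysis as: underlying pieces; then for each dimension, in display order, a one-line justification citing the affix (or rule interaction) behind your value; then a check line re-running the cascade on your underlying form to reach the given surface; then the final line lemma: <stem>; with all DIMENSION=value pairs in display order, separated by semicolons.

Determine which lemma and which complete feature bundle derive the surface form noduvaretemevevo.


underlying: noduva-r-tm-vo-vo
MOD=ma - signalled by the affix -vo
KEL=ma - signalled by the affix -tm
POLE=ra - signalled by the affix -r
TOR=em - signalled by the affix -vo
check: noduvartmvovo -> noduvaretemevovo -> noduvaretemevovo -> noduvaretemevevo -> noduvaretemevevo
lemma: noduva; MOD=ma; KEL=ma; POLE=ra; TOR=em


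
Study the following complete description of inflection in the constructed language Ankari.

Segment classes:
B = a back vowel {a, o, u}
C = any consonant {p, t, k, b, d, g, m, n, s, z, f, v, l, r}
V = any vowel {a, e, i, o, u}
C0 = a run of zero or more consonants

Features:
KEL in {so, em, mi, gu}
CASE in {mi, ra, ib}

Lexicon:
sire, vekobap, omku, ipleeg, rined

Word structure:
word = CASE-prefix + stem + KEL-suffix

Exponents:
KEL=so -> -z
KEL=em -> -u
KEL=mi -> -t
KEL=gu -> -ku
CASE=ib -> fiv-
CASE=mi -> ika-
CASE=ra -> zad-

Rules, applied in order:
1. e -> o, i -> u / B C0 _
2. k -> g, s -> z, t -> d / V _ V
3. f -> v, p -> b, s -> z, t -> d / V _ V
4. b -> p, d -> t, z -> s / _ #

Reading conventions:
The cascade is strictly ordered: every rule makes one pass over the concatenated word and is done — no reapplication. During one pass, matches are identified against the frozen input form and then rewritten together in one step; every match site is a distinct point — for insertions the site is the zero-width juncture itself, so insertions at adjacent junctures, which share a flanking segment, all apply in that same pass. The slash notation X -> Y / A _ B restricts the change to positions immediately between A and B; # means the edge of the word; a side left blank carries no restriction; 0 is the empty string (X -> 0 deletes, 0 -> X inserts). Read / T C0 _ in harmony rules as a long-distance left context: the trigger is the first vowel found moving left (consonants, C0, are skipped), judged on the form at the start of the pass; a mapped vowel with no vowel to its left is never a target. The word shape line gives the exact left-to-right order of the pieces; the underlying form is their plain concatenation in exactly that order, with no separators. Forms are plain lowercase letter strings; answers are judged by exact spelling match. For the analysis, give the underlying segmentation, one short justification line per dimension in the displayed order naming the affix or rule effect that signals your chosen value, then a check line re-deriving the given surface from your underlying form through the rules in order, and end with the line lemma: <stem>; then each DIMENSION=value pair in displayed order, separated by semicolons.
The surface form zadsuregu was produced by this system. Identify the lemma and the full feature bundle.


underlying: zad-sire-ku
KEL=gu - signalled by the affix -ku
CASE=ra - signalled by the affix zad-
check: zadsireku -> zadsureku -> zadsuregu -> zadsuregu -> zadsuregu
lemma: sire; KEL=gu; CASE=ra


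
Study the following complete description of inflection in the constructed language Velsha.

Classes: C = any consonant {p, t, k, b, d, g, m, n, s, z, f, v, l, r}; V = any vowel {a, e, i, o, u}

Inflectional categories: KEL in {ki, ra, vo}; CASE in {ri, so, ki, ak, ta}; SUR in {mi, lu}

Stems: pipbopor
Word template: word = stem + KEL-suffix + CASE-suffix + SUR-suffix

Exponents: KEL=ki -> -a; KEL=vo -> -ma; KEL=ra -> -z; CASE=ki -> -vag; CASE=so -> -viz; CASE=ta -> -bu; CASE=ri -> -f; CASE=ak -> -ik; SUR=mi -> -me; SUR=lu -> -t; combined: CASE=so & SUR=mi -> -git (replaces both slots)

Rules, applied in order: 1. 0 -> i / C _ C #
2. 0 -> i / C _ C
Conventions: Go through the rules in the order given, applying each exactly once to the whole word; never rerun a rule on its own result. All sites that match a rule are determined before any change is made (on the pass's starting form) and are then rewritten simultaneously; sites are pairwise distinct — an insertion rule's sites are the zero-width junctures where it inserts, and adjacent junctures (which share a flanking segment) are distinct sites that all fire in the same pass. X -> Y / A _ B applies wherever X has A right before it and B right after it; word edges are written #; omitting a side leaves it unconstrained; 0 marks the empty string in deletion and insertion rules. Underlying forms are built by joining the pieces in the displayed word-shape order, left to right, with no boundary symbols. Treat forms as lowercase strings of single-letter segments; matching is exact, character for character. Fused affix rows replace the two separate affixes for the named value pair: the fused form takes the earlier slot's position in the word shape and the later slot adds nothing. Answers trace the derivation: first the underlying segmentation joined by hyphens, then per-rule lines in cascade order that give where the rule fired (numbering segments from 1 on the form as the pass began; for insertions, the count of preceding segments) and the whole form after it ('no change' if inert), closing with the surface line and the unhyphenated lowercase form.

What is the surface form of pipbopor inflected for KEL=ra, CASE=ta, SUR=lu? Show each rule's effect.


underlying: pipbopor-z-bu-t
1. 0 -> i / C _ C #: no change
2. 0 -> i / C _ C: inserts after position(s) 3, 8, 9: pipiboporizibut
surface: pipiboporizibut


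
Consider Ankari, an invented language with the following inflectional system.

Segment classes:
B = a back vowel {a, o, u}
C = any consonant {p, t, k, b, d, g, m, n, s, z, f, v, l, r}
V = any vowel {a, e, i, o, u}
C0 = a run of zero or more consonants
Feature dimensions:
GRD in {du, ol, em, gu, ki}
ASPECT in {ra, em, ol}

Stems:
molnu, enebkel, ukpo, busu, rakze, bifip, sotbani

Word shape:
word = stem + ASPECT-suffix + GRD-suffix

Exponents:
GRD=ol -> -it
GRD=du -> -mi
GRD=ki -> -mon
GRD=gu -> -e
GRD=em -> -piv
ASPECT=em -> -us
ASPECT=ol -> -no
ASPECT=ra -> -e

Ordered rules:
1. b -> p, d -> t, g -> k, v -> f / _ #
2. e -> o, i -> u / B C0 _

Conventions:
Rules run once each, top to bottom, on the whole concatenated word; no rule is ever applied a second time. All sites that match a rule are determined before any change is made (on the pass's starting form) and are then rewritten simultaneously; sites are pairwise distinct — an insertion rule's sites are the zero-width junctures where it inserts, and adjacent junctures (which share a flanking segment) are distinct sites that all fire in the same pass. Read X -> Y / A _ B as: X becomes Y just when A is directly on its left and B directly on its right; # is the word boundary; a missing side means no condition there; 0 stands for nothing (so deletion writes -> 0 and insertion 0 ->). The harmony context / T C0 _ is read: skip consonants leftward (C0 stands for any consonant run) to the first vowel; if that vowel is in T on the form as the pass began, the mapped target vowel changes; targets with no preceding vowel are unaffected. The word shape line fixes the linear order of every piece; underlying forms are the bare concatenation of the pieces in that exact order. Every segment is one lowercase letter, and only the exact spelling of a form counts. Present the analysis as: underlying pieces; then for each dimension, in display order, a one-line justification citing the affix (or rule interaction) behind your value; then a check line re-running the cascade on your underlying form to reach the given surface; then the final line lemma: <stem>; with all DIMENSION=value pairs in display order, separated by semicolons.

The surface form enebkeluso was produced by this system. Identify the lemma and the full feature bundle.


underlying: enebkel-us-e
GRD=gu - signalled by the affix -e
ASPECT=em - signalled by the affix -us
check: enebkeluse -> enebkeluse -> enebkeluso
lemma: enebkel; GRD=gu; ASPECT=em


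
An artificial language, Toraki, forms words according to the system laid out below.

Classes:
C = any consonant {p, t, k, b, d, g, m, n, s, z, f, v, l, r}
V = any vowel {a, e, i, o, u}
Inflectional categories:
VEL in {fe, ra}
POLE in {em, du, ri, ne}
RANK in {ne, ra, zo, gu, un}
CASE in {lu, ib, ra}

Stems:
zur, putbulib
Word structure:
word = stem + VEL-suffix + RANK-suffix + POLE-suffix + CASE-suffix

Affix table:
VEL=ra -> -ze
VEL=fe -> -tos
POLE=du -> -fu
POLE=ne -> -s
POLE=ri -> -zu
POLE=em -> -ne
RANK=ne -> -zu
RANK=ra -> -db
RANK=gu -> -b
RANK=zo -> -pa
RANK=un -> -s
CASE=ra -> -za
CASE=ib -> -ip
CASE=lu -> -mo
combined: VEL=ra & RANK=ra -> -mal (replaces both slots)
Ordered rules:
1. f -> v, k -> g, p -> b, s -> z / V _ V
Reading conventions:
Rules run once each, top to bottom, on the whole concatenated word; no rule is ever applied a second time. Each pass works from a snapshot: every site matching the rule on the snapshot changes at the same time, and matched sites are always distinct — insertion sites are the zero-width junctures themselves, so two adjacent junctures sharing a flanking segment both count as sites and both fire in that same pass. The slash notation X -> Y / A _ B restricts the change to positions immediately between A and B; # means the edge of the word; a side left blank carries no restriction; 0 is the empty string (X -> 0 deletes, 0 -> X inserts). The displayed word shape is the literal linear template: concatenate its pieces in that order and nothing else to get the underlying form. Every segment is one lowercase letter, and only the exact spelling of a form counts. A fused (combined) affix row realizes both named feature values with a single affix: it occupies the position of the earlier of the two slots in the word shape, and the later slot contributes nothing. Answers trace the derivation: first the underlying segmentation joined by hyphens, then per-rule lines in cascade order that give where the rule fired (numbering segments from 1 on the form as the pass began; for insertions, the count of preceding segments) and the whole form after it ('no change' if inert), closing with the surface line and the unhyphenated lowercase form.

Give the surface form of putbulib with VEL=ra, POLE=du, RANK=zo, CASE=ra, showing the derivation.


underlying: putbulib-ze-pa-fu-za
1. f -> v, k -> g, p -> b, s -> z / V _ V: fires at position(s) 11, 13: putbulibzebavuza
surface: putbulibzebavuza


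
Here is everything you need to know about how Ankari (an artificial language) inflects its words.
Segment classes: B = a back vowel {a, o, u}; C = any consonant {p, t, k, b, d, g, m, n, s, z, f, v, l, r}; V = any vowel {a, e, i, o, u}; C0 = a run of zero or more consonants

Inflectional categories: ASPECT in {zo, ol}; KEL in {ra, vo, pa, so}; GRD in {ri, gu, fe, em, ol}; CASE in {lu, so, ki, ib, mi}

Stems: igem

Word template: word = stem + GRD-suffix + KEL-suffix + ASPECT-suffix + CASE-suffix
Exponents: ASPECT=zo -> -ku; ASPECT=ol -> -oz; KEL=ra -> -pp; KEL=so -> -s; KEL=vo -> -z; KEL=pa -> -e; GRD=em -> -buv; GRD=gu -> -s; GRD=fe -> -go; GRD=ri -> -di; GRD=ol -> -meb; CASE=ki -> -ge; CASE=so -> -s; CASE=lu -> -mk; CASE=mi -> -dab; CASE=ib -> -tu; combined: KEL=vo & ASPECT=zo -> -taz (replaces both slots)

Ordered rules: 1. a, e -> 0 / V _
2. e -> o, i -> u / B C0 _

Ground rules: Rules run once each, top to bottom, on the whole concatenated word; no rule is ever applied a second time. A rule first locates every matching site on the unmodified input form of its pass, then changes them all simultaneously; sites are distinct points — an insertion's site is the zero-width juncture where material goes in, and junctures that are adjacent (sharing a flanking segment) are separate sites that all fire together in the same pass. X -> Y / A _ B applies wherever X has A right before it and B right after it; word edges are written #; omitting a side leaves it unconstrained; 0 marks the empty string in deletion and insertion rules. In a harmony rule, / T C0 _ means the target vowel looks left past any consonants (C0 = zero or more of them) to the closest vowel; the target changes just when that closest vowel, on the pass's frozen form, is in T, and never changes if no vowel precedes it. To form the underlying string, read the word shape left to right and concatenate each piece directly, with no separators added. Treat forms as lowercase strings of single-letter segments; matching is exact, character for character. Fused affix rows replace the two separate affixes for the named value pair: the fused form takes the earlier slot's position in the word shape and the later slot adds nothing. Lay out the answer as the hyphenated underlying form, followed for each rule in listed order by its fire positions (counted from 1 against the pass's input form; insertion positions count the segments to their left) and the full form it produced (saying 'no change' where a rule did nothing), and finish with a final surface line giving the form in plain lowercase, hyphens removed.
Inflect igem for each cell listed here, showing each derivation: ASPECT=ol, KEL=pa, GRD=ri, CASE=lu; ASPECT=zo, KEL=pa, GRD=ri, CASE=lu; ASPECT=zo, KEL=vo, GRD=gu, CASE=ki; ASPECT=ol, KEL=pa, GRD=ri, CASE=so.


cell ASPECT=ol, KEL=pa, GRD=ri, CASE=lu:
underlying: igem-di-e-oz-mk
1. a, e -> 0 / V _: fires at position(s) 7: igemdiozmk
2. e -> o, i -> u / B C0 _: no change
surface: igemdiozmk

cell ASPECT=zo, KEL=pa, GRD=ri, CASE=lu:
underlying: igem-di-e-ku-mk
1. a, e -> 0 / V _: fires at position(s) 7: igemdikumk
2. e -> o, i -> u / B C0 _: no change
surface: igemdikumk

cell ASPECT=zo, KEL=vo, GRD=gu, CASE=ki:
underlying: igem-s-taz-ge
1. a, e -> 0 / V _: no change
2. e -> o, i -> u / B C0 _: fires at position(s) 10: igemstazgo
surface: igemstazgo

cell ASPECT=ol, KEL=pa, GRD=ri, CASE=so:
underlying: igem-di-e-oz-s
1. a, e -> 0 / V _: fires at position(s) 7: igemdiozs
2. e -> o, i -> u / B C0 _: no change
surface: igemdiozs


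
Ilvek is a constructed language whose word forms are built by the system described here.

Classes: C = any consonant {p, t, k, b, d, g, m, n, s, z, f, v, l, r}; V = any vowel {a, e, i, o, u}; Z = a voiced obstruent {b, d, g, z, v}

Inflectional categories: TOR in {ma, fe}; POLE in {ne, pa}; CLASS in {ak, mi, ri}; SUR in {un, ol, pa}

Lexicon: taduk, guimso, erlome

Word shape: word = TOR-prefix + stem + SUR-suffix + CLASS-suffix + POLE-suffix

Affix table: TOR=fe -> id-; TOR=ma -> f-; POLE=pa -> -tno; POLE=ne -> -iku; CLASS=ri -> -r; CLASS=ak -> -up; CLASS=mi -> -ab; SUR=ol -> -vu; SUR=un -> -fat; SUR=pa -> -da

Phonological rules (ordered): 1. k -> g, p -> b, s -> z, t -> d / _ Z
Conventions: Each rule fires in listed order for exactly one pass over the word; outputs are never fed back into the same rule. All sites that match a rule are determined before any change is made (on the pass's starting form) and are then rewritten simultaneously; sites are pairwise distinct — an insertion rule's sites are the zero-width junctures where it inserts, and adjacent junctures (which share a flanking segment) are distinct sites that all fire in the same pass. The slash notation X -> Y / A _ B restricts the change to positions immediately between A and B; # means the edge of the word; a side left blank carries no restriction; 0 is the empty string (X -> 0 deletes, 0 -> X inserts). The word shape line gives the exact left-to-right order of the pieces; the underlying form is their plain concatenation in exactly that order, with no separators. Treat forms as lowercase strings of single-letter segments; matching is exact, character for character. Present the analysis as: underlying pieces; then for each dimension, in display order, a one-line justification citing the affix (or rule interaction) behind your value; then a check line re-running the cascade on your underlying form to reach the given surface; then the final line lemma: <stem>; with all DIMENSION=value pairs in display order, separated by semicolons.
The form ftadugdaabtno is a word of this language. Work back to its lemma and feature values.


underlying: f-taduk-da-ab-tno
TOR=ma - signalled by the affix f-
POLE=pa - signalled by the affix -tno
CLASS=mi - signalled by the affix -ab
SUR=pa - signalled by the affix -da
check: ftadukdaabtno -> ftadugdaabtno
lemma: taduk; TOR=ma; POLE=pa; CLASS=mi; SUR=pa


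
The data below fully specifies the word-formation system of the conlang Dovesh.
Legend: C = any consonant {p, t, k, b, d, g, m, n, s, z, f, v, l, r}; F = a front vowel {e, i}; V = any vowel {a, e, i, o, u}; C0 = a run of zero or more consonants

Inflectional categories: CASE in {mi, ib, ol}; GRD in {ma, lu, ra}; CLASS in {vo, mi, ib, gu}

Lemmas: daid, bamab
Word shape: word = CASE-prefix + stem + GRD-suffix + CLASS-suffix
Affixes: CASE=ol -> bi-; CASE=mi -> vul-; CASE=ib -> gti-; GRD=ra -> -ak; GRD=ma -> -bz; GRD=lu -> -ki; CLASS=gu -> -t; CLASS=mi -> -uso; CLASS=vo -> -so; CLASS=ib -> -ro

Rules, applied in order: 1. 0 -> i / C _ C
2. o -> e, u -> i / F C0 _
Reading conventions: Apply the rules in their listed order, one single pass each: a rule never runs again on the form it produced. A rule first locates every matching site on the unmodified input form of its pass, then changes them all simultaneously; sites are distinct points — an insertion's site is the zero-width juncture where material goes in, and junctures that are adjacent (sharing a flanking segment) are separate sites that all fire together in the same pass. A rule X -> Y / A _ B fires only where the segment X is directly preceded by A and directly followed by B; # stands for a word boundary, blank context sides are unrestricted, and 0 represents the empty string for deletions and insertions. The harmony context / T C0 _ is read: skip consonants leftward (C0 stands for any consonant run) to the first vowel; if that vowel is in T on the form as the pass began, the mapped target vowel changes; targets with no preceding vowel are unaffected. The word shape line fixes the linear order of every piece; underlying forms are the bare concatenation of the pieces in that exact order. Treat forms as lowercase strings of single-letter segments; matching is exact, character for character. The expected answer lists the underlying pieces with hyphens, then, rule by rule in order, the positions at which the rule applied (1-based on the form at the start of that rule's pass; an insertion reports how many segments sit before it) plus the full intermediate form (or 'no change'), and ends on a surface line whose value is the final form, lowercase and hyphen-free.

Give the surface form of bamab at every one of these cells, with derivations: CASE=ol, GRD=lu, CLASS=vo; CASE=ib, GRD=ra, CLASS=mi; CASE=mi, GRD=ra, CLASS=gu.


cell CASE=ol, GRD=lu, CLASS=vo:
underlying: bi-bamab-ki-so
1. 0 -> i / C _ C: inserts after position(s) 7: bibamabikiso
2. o -> e, u -> i / F C0 _: fires at position(s) 12: bibamabikise
surface: bibamabikise

cell CASE=ib, GRD=ra, CLASS=mi:
underlying: gti-bamab-ak-uso
1. 0 -> i / C _ C: inserts after position(s) 1: gitibamabakuso
2. o -> e, u -> i / F C0 _: no change
surface: gitibamabakuso

cell CASE=mi, GRD=ra, CLASS=gu:
underlying: vul-bamab-ak-t
1. 0 -> i / C _ C: inserts after position(s) 3, 10: vulibamabakit
2. o -> e, u -> i / F C0 _: no change
surface: vulibamabakit


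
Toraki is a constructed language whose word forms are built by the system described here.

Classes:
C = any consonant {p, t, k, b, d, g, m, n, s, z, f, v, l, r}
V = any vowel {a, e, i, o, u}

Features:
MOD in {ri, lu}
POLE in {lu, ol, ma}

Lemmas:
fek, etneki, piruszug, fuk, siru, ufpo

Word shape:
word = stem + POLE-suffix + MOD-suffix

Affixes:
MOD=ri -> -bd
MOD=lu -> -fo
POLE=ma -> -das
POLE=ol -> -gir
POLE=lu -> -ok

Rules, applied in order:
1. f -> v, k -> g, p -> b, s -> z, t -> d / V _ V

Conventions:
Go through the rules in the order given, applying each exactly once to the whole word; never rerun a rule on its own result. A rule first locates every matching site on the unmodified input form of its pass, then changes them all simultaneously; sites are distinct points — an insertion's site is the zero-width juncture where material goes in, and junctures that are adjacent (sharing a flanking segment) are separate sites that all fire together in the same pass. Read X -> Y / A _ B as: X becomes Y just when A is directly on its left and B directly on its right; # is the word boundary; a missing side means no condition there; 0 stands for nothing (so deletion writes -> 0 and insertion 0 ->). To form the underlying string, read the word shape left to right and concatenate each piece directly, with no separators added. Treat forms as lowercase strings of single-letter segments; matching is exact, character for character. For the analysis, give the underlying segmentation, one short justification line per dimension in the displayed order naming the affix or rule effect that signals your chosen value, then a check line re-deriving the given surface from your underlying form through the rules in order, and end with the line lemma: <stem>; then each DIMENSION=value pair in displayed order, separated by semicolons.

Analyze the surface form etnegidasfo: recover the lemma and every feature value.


underlying: etneki-das-fo
MOD=lu - signalled by the affix -fo
POLE=ma - signalled by the affix -das
check: etnekidasfo -> etnegidasfo
lemma: etneki; MOD=lu; POLE=ma


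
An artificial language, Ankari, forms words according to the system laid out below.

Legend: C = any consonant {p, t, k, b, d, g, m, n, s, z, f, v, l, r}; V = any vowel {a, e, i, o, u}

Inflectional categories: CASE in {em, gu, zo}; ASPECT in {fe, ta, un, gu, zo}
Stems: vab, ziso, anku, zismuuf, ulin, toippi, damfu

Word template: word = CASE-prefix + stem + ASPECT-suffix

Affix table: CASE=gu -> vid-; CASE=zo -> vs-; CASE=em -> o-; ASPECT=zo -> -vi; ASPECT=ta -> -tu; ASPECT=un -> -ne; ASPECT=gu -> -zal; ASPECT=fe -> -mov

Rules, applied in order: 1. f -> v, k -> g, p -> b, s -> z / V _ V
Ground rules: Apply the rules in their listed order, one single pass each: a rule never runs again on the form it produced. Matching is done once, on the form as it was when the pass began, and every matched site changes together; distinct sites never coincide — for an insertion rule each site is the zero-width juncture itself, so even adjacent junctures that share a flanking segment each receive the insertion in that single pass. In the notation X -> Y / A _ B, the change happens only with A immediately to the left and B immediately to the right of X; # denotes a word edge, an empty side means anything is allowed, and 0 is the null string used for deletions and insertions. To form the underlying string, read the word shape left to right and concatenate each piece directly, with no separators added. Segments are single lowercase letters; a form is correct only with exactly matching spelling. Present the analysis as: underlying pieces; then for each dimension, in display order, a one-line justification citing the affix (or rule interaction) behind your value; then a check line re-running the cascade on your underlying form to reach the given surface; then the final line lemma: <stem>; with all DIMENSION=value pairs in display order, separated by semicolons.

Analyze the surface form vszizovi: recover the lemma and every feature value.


underlying: vs-ziso-vi
CASE=zo - signalled by the affix vs-
ASPECT=zo - signalled by the affix -vi
check: vszisovi -> vszizovi
lemma: ziso; CASE=zo; ASPECT=zo


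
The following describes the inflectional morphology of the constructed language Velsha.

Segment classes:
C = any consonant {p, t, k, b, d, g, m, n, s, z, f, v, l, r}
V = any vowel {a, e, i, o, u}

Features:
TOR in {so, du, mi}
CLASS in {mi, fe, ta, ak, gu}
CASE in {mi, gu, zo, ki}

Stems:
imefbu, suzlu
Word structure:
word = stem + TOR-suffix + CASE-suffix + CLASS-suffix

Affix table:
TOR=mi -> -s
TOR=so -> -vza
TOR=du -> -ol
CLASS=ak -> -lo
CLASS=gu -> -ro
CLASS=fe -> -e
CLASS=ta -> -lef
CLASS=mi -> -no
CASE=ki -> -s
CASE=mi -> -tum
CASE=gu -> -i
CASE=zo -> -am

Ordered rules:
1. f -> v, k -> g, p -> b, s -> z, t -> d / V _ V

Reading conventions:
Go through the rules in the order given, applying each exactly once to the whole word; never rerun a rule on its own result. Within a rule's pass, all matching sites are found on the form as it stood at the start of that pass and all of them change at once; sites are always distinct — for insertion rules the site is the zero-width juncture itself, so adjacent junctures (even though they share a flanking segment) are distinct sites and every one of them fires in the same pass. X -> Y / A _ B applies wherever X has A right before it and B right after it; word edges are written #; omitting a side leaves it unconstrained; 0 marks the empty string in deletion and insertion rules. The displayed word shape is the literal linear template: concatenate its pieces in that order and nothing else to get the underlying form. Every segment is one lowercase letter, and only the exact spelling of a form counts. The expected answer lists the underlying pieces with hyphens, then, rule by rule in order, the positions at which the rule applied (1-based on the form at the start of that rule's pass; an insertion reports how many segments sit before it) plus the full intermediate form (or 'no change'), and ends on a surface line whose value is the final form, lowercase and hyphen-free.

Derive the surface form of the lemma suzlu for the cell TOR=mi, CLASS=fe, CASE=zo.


underlying: suzlu-s-am-e
1. f -> v, k -> g, p -> b, s -> z, t -> d / V _ V: fires at position(s) 6: suzluzame
surface: suzluzame


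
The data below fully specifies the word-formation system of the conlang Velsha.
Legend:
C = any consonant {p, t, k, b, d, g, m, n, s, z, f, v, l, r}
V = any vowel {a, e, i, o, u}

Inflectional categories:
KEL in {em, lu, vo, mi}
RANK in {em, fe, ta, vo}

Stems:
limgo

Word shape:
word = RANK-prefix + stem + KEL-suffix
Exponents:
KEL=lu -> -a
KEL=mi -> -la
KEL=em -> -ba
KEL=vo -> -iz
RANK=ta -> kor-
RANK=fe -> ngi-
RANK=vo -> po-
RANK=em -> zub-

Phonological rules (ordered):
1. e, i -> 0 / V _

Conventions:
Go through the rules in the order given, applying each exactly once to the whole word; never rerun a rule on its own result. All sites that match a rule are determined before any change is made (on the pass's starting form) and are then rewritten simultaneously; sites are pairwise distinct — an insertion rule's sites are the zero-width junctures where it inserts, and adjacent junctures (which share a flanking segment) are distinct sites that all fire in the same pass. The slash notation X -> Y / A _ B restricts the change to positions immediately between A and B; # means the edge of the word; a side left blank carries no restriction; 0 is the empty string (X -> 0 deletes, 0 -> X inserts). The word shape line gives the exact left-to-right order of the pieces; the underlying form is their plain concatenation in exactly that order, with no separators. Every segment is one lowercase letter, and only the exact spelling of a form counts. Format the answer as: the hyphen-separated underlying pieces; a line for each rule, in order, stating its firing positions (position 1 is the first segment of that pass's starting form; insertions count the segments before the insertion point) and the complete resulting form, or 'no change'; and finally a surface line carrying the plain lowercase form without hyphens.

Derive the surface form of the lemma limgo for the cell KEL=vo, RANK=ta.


underlying: kor-limgo-iz
1. e, i -> 0 / V _: fires at position(s) 9: korlimgoz
surface: korlimgoz
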